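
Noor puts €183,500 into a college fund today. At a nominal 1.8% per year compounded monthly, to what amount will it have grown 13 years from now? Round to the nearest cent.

With 12 periods per year: i = 0.0015, n = 156.
FV = 183,500 × (1 + 0.0015)^156 = 231,838.1138

€231,838.11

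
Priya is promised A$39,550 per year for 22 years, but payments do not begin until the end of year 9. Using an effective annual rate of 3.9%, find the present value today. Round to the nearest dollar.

Value one period before first payment (t=8): 39550 × [1 − (1+0.039)^(−22)] / 0.039 = 39550 × 14.590235 = 577,043.7988
PV₀ = 577,043.7988 / (1+0.039)^8 = 577,043.7988 / 1.358077 = 424,897.7172

A$424,898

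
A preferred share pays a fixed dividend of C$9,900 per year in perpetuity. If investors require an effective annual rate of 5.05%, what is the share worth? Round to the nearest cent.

PV = PMT / i = 9900 / 0.0505 = 196,039.6040

C$196,039.60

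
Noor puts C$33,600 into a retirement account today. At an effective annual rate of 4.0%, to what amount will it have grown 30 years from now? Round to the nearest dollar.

C$108,978

FV = PV·(1+i)^n = 33,600 × 3.243398 = 108,978.1563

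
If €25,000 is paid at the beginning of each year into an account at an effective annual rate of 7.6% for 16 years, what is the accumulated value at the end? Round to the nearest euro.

FV = 25000 × [(1+0.076)^16 − 1] / 0.076 × (1+i) = 25000 × 31.550400 = 788,760.0031
(Beginning-of-period payments → annuity-due factor ×(1+i).)

€788,760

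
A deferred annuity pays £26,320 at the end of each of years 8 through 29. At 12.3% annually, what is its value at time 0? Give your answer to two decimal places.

PV at t=7 (ordinary 22-year annuity): 26320 × a(22|0.123) = 26320 × 7.496591 = 197,310.2643
Discount back 7 years: 197,310.2643 × (1+0.123)^(−7) = 197,310.2643 × 0.443958 = 87,597.4340

£87,597.43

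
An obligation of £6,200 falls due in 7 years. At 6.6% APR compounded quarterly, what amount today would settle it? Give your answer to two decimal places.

With 4 periods per year: i = 0.0165, n = 28.
PV = 6,200 / (1 + 0.0165)^28 = 6,200 / 1.581273 = 3,920.8928

£3,920.89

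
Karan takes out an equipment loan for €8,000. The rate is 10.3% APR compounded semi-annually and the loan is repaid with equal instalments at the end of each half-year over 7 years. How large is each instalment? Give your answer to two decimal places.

Periodic rate i = 0.103/2 = 0.0515; n = 7 × 2 = 14 periods.
PMT = 8000 / ( [1 − (1+0.0515)^(−14)] / 0.0515 ) = 8000 / 9.804388 = 815.9612

€815.96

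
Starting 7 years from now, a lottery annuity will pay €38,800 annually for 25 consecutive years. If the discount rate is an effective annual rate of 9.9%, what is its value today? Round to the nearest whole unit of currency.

€201,436

Value one period before first payment (t=6): 38800 × [1 − (1+0.099)^(−25)] / 0.099 = 38800 × 9.147287 = 354,914.7192
Discount back 6 years: 354,914.7192 × (1+0.099)^(−6) = 354,914.7192 × 0.567563 = 201,436.3560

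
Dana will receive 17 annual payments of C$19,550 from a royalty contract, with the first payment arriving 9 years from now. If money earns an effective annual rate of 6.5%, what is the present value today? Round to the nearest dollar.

C$119,433

Value one period before first payment (t=8): 19550 × [1 − (1+0.065)^(−17)] / 0.065 = 19550 × 10.110577 = 197,661.7744
PV₀ = 197,661.7744 / (1+0.065)^8 = 197,661.7744 / 1.654996 = 119,433.4087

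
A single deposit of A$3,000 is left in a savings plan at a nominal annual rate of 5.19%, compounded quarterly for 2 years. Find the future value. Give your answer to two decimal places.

A$3,325.91

With 4 periods per year: i = 0.012975, n = 8.
3,000 × (1+0.012975)^8 = 3,000 × 1.108638 = 3,325.9144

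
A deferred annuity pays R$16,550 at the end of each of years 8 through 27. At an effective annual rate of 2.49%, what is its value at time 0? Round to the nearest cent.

PV at t=7 (ordinary 20-year annuity): 16550 × a(20|0.0249) = 16550 × 15.603898 = 258,244.5143
PV₀ = 258,244.5143 / (1+0.0249)^7 = 258,244.5143 / 1.187874 = 217,400.5573

R$217,400.56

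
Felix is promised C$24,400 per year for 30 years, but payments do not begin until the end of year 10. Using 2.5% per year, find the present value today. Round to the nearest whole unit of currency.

PV at t=9 (ordinary 30-year annuity): 24400 × a(30|0.025) = 24400 × 20.930293 = 510,699.1393
Discount back 9 years: 510,699.1393 × (1+0.025)^(−9) = 510,699.1393 × 0.800728 = 408,931.2851

C$408,931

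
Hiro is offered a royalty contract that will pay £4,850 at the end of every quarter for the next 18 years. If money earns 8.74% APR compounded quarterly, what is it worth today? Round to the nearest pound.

£175,150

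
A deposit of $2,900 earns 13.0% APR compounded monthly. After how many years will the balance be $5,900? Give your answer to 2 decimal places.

Periodic rate i = 0.13/12 = 0.0108333.
(1+i)^n = 5900/2900 = 2.03448, so n = ln 2.03448 / ln 1.01083 = 65.9152 months
= 65.9152/12 years

5.49 years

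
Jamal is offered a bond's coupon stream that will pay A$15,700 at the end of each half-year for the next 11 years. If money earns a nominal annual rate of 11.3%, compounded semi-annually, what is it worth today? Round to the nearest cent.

Periodic rate i = 0.113/2 = 0.0565; n = 11 × 2 = 22 periods.
PV = 15700 × [1 − (1+0.0565)^(−22)] / 0.0565 = 15700 × 12.416822 = 194,944.0995

A$194,944.10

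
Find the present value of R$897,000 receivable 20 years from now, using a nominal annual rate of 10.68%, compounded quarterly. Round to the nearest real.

R$108,970

i = 0.1068/4 = 0.0267 per quarter; n = 20·4 = 80.
PV = FV·(1+i)^(−n) = 897,000 × 0.121483 = 108,970.1331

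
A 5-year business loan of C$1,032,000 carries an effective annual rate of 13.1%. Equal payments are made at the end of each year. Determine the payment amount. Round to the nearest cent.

Annuity-PV factor = 3.508666; PMT = 1.032e+06 / 3.508666 = 294,128.8491

C$294,128.85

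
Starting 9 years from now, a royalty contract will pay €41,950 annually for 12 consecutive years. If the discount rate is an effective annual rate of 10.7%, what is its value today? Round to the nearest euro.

PV at t=8 (ordinary 12-year annuity): 41950 × a(12|0.107) = 41950 × 6.586203 = 276,291.2185
Discount back 8 years: 276,291.2185 × (1+0.107)^(−8) = 276,291.2185 × 0.443424 = 122,514.1115

€122,514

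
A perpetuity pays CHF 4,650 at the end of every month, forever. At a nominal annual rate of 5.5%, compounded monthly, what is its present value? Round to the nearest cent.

Periodic rate i = 0.055/12 = 0.00458333.
PV = C/r = 4650/0.00458333 = 1,014,545.4545

CHF 1,014,545.45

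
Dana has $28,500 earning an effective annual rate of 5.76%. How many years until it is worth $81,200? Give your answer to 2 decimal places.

18.70 years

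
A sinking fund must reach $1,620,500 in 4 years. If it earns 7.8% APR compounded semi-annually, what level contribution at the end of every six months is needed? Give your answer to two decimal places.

$176,496.98

i = 0.078/2 = 0.039 per half-year; n = 4·2 = 8.
FV-annuity factor = 9.181460; PMT = 1.6205e+06 / 9.181460 = 176,496.9757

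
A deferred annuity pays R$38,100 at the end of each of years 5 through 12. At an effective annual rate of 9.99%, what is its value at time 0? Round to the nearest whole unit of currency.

R$138,931

Value one period before first payment (t=4): 38100 × [1 − (1+0.0999)^(−8)] / 0.0999 = 38100 × 5.336869 = 203,334.7050
PV₀ = 203,334.7050 / (1+0.0999)^4 = 203,334.7050 / 1.463568 = 138,930.8529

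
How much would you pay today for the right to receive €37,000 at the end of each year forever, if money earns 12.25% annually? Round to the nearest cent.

PV = C/r = 37000/0.1225 = 302,040.8163

€302,040.82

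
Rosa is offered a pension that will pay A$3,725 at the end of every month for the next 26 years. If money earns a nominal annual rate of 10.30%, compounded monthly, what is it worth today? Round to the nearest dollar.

i = 0.103/12 = 0.00858333 per month; n = 26·12 = 312.
PV = PMT · [1 − (1+i)^(−n)] / i = 3725 · 108.408931 = 403,823.2670

A$403,823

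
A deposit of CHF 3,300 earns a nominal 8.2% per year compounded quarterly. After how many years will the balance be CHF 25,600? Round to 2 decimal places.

Periodic rate i = 0.082/4 = 0.0205.
n = ln(25600/3300) / ln(1+0.0205) = ln(7.75758) / 0.020293 = 100.9560 quarters
= 100.9560/4 years

25.24 years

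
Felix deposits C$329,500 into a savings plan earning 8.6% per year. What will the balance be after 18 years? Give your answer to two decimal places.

C$1,454,763.09

FV = PV·(1+i)^n = 329,500 × 4.415062 = 1,454,763.0893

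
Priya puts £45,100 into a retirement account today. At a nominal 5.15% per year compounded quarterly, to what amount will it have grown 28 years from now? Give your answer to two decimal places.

Periodic rate i = 0.0515/4 = 0.012875; n = 28 × 4 = 112 periods.
FV = PV·(1+i)^n = 45,100 × 4.190399 = 188,987.0110

£188,987.01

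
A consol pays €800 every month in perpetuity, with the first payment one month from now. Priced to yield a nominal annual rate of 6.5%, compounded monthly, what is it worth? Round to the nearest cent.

Periodic rate i = 0.065/12 = 0.00541667.
PV = C/r = 800/0.00541667 = 147,692.3077

€147,692.31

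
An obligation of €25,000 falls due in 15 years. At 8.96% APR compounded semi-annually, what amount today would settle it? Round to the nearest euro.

€6,713

i = 0.0896/2 = 0.0448 per half-year; n = 15·2 = 30.
PV = FV·(1+i)^(−n) = 25,000 × 0.268538 = 6,713.4397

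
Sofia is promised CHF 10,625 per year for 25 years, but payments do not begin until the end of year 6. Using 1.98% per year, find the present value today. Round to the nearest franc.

CHF 188,508

Value one period before first payment (t=5): 10625 × [1 − (1+0.0198)^(−25)] / 0.0198 = 10625 × 19.569374 = 207,924.5978
Discount back 5 years: 207,924.5978 × (1+0.0198)^(−5) = 207,924.5978 × 0.906619 = 188,508.4541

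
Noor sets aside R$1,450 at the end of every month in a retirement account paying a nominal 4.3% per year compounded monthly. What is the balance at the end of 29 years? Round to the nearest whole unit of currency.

R$1,000,354

Periodic rate i = 0.043/12 = 0.00358333; n = 29 × 12 = 348 periods.
FV = PMT · [(1+i)^n − 1] / i = 1450 · 689.899531 = 1,000,354.3201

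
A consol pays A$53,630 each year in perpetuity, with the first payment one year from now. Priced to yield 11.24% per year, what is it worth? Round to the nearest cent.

A$477,135.23

PV = C/r = 53630/0.1124 = 477,135.2313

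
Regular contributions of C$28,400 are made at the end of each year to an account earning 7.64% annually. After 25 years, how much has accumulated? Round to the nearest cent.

FV = 28400 × [(1+0.0764)^25 − 1] / 0.0764 = 28400 × 69.372046 = 1,970,166.1156

C$1,970,166.12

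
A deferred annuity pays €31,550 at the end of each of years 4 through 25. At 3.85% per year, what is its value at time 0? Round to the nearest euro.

€412,981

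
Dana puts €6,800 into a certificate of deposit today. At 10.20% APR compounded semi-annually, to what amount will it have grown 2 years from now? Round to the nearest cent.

€8,296.97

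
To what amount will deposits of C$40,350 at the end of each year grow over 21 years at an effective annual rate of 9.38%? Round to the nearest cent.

FV = PMT · [(1+i)^n − 1] / i = 40350 · 59.402783 = 2,396,902.2785

C$2,396,902.28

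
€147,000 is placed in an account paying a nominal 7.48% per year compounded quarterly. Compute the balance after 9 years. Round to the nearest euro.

i = 0.0748/4 = 0.0187 per quarter; n = 9·4 = 36.
FV = PV·(1+i)^n = 147,000 × 1.948350 = 286,407.4802

€286,407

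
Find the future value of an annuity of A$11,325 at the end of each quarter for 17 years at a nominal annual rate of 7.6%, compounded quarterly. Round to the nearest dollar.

i = 0.076/4 = 0.019 per quarter; n = 17·4 = 68.
Accumulation factor s(68|0.019) = 136.642400; FV = 11325 × 136.642400 = 1,547,475.1773

A$1,547,475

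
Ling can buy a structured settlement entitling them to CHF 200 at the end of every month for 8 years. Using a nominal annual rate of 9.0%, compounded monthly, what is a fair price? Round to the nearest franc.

CHF 13,652

With 12 periods per year: i = 0.0075, n = 96.
Annuity factor a(96|0.0075) = 68.258439; PV = 200 × 68.258439 = 13,651.6877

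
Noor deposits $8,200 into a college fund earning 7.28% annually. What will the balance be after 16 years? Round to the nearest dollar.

FV = PV·(1+i)^n = 8,200 × 3.078224 = 25,241.4378

$25,241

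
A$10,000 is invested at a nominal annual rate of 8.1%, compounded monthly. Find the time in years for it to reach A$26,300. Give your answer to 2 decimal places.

11.98 years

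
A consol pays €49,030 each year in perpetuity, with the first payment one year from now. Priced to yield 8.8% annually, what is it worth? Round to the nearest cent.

€557,159.09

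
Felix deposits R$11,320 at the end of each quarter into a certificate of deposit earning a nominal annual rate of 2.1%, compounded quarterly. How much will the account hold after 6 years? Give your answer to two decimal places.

R$288,731.96

i = 0.021/4 = 0.00525 per quarter; n = 6·4 = 24.
Accumulation factor s(24|0.00525) = 25.506357; FV = 11320 × 25.506357 = 288,731.9607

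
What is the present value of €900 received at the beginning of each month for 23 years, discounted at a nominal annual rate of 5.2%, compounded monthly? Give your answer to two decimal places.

€145,350.50

With 12 periods per year: i = 0.00433333, n = 276.
Annuity factor a(276|0.00433333) × (1+i) = 161.500560; PV = 900 × 161.500560 = 145,350.5037
(Beginning-of-period payments → annuity-due factor ×(1+i).)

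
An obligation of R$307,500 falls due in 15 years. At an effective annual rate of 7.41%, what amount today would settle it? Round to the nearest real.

R$105,238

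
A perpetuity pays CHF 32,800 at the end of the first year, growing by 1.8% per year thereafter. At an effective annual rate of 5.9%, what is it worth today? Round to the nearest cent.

CHF 800,000.00

PV = PMT / (i − g) = 32800 / (0.059 − 0.018) = 32800 / 0.041000 = 800,000.0000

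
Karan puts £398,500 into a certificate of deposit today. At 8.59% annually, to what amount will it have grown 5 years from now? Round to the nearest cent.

398,500 × (1+0.0859)^5 = 398,500 × 1.509903 = 601,696.5085

£601,696.51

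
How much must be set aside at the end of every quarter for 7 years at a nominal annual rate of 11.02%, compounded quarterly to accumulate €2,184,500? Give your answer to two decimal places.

i = 0.1102/4 = 0.02755 per quarter; n = 7·4 = 28.
PMT = 2.1845e+06 / ( [(1+0.02755)^28 − 1] / 0.02755 ) = 2.1845e+06 / 41.391690 = 52,776.2946

€52,776.29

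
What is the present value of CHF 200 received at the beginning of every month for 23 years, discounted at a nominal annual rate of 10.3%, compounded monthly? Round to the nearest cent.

With 12 periods per year: i = 0.00858333, n = 276.
Annuity factor a(276|0.00858333) × (1+i) = 106.397707; PV = 200 × 106.397707 = 21,279.5414
Payments are at the start of each period, so multiply by (1+i).

CHF 21,279.54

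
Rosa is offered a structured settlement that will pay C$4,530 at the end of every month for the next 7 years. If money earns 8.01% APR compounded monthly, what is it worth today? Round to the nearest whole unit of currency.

C$290,549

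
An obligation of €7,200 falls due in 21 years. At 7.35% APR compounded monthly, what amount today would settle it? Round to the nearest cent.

€1,545.41

With 12 periods per year: i = 0.006125, n = 252.
PV = FV·(1+i)^(−n) = 7,200 × 0.214640 = 1,545.4093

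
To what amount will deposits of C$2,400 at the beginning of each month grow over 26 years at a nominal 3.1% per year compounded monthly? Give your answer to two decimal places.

C$1,151,817.15

With 12 periods per year: i = 0.00258333, n = 312.
Accumulation factor s(312|0.00258333) × (1+i) = 479.923813; FV = 2400 × 479.923813 = 1,151,817.1520
(Beginning-of-period payments → annuity-due factor ×(1+i).)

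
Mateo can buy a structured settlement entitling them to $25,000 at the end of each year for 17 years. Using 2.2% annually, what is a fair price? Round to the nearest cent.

$351,395.37

PV = 25000 × [1 − (1+0.022)^(−17)] / 0.022 = 25000 × 14.055815 = 351,395.3714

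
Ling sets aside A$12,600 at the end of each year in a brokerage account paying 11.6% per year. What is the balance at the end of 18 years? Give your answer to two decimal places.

FV = PMT · [(1+i)^n − 1] / i = 12600 · 53.537379 = 674,570.9786

A$674,570.98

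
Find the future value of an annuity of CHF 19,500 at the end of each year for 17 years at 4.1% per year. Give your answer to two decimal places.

Accumulation factor s(17|0.041) = 23.902129; FV = 19500 × 23.902129 = 466,091.5143

CHF 466,091.51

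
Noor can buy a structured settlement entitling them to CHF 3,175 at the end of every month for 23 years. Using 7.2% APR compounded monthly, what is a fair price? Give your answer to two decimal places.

With 12 periods per year: i = 0.006, n = 276.
Annuity factor a(276|0.006) = 134.691997; PV = 3175 × 134.691997 = 427,647.0894

CHF 427,647.09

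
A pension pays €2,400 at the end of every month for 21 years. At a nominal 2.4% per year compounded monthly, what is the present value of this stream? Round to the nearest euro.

€474,704

With 12 periods per year: i = 0.002, n = 252.
Annuity factor a(252|0.002) = 197.793237; PV = 2400 × 197.793237 = 474,703.7698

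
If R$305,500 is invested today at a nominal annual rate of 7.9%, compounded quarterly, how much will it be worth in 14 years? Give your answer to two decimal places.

i = 0.079/4 = 0.01975 per quarter; n = 14·4 = 56.
305,500 × (1+0.01975)^56 = 305,500 × 2.989840 = 913,396.1947

R$913,396.19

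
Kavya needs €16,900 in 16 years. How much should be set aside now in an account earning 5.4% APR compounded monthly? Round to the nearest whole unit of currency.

€7,137

Periodic rate i = 0.054/12 = 0.0045; n = 16 × 12 = 192 periods.
PV = FV·(1+i)^(−n) = 16,900 × 0.422291 = 7,136.7095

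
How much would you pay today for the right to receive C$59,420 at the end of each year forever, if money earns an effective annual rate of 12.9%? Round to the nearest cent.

PV = PMT / i = 59420 / 0.129 = 460,620.1550

C$460,620.16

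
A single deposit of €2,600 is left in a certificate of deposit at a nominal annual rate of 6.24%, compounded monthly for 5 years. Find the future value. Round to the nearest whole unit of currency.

Periodic rate i = 0.0624/12 = 0.0052; n = 5 × 12 = 60 periods.
FV = 2,600 × (1 + 0.0052)^60 = 3,549.1319

€3,549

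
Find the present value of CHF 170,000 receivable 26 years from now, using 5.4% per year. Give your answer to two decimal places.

CHF 43,310.48

PV = 170,000 / (1 + 0.054)^26 = 170,000 / 3.925147 = 43,310.4842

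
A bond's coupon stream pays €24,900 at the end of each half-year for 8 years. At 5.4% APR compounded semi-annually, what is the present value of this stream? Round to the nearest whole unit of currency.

Periodic rate i = 0.054/2 = 0.027; n = 8 × 2 = 16 periods.
Annuity factor a(16|0.027) = 12.854095; PV = 24900 × 12.854095 = 320,066.9609

€320,067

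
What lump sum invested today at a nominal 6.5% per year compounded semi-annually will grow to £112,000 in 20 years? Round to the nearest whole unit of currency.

£31,161

With 2 periods per year: i = 0.0325, n = 40.
Discount factor = (1+0.0325)^(−40) = 0.278226; PV = 112,000 × 0.278226 = 31,161.3030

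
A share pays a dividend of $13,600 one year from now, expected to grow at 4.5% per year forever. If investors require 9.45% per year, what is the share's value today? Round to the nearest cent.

PV = PMT / (i − g) = 13600 / (0.0945 − 0.045) = 13600 / 0.049500 = 274,747.4747

$274,747.47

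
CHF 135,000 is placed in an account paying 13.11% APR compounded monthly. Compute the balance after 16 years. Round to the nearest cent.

i = 0.1311/12 = 0.010925 per month; n = 16·12 = 192.
FV = 135,000 × (1 + 0.010925)^192 = 1,087,350.6433

CHF 1,087,350.64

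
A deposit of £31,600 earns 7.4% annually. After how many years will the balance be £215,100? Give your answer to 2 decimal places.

26.87 years

(1+i)^n = 215100/31600 = 6.80696, so n = ln 6.80696 / ln 1.074 = 26.8658 years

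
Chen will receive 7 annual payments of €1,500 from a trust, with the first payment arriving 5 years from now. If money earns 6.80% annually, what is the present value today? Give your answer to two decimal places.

€6,257.08

Value one period before first payment (t=4): 1500 × [1 − (1+0.068)^(−7)] / 0.068 = 1500 × 5.427072 = 8,140.6074
Discount back 4 years: 8,140.6074 × (1+0.068)^(−4) = 8,140.6074 × 0.768626 = 6,257.0813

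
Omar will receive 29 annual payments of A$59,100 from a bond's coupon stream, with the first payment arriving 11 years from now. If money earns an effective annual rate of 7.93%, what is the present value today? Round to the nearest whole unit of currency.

A$309,451

Value one period before first payment (t=10): 59100 × [1 − (1+0.0793)^(−29)] / 0.0793 = 59100 × 11.231215 = 663,764.8260
PV₀ = 663,764.8260 / (1+0.0793)^10 = 663,764.8260 / 2.144973 = 309,451.4088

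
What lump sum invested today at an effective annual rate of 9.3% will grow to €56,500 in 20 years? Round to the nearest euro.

€9,542

PV = FV·(1+i)^(−n) = 56,500 × 0.168887 = 9,542.1274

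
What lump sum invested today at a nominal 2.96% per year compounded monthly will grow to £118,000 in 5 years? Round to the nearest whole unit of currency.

£101,785

i = 0.0296/12 = 0.00246667 per month; n = 5·12 = 60.
Discount factor = (1+0.00246667)^(−60) = 0.862588; PV = 118,000 × 0.862588 = 101,785.4186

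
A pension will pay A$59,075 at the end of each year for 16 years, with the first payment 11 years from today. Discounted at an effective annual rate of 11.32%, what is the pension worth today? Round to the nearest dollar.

A$146,466

Value one period before first payment (t=10): 59075 × [1 − (1+0.1132)^(−16)] / 0.1132 = 59075 × 7.245440 = 428,024.3591
PV₀ = 428,024.3591 / (1+0.1132)^10 = 428,024.3591 / 2.922348 = 146,465.8948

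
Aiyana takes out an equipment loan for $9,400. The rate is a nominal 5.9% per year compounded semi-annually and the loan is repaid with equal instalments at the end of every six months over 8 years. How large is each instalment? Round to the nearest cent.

$745.48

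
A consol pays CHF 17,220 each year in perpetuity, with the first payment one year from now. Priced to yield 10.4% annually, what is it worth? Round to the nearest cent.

CHF 165,576.92

PV = PMT / i = 17220 / 0.104 = 165,576.9231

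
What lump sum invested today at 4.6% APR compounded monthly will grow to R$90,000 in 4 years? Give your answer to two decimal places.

R$74,900.57

i = 0.046/12 = 0.00383333 per month; n = 4·12 = 48.
Discount factor = (1+0.00383333)^(−48) = 0.832229; PV = 90,000 × 0.832229 = 74,900.5653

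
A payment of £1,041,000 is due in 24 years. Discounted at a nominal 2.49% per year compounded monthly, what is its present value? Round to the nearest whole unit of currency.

£573,040

With 12 periods per year: i = 0.002075, n = 288.
PV = FV·(1+i)^(−n) = 1,041,000 × 0.550471 = 573,040.4011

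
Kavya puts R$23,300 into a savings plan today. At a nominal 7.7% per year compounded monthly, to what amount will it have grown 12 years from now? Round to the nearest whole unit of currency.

With 12 periods per year: i = 0.00641667, n = 144.
FV = PV·(1+i)^n = 23,300 × 2.511922 = 58,527.7781

R$58,528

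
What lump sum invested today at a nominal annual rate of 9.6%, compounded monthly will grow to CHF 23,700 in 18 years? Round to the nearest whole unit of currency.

CHF 4,239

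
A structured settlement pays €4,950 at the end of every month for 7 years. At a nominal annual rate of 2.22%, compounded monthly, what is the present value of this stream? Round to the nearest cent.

€384,773.95

Periodic rate i = 0.0222/12 = 0.00185; n = 7 × 12 = 84 periods.
Annuity factor a(84|0.00185) = 77.732112; PV = 4950 × 77.732112 = 384,773.9529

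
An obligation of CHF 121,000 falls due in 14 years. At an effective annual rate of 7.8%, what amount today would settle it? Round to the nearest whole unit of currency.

PV = FV·(1+i)^(−n) = 121,000 × 0.349412 = 42,278.8064

CHF 42,279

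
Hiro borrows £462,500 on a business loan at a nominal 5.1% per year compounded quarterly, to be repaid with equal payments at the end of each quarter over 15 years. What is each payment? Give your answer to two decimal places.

Periodic rate i = 0.051/4 = 0.01275; n = 15 × 4 = 60 periods.
PMT = 462500 / ( [1 − (1+0.01275)^(−60)] / 0.01275 ) = 462500 / 41.757675 = 11,075.8083

£11,075.81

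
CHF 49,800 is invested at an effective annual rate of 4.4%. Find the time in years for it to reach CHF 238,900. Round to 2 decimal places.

(1+i)^n = 238900/49800 = 4.79719, so n = ln 4.79719 / ln 1.044 = 36.4154 years

36.42 years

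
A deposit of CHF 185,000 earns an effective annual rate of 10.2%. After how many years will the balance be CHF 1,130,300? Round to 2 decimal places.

n = ln(1.1303e+06/185000) / ln(1+0.102) = ln(6.10973) / 0.097127 = 18.6342 years

18.63 years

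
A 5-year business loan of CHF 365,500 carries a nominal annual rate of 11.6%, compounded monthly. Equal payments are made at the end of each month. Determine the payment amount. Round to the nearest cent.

CHF 8,056.66

i = 0.116/12 = 0.00966667 per month; n = 5·12 = 60.
PMT = 365500 / ( [1 − (1+0.00966667)^(−60)] / 0.00966667 ) = 365500 / 45.366199 = 8,056.6592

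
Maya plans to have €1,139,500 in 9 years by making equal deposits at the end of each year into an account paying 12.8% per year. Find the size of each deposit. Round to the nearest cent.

€74,548.41

PMT = 1.1395e+06 / ( [(1+0.128)^9 − 1] / 0.128 ) = 1.1395e+06 / 15.285370 = 74,548.4095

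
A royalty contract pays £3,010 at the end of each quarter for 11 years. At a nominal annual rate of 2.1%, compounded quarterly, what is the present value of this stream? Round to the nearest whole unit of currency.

£117,981

With 4 periods per year: i = 0.00525, n = 44.
PV = 3010 × [1 − (1+0.00525)^(−44)] / 0.00525 = 3010 × 39.196336 = 117,980.9709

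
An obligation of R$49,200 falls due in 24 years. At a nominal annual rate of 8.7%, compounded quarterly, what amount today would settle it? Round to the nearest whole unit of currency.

With 4 periods per year: i = 0.02175, n = 96.
Discount factor = (1+0.02175)^(−96) = 0.126740; PV = 49,200 × 0.126740 = 6,235.6115

R$6,236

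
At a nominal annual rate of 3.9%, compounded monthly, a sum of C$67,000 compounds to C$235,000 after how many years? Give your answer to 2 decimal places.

32.23 years

Periodic rate i = 0.039/12 = 0.00325.
n = ln(235000/67000) / ln(1+0.00325) = ln(3.50746) / 0.003245 = 386.7480 months
= 386.7480/12 years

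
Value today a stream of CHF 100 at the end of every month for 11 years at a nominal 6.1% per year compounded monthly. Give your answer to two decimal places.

With 12 periods per year: i = 0.00508333, n = 132.
PV = PMT · [1 − (1+i)^(−n)] / i = 100 · 95.986870 = 9,598.6870

CHF 9,598.69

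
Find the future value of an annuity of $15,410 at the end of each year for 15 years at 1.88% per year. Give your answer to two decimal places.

Accumulation factor s(15|0.0188) = 17.144272; FV = 15410 × 17.144272 = 264,193.2370

$264,193.24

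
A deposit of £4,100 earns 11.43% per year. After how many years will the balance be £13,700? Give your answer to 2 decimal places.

11.15 years

(1+i)^n = 13700/4100 = 3.34146, so n = ln 3.34146 / ln 1.1143 = 11.1471 years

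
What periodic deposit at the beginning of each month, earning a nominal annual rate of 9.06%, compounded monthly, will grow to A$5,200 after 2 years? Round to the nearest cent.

A$196.96

With 12 periods per year: i = 0.00755, n = 24.
FV-annuity factor × (1+i) = 26.401727; PMT = 5200 / 26.401727 = 196.9568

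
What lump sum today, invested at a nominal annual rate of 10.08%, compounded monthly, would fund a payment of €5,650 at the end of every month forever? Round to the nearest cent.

€672,619.05

Periodic rate i = 0.1008/12 = 0.0084.
PV = C/r = 5650/0.0084 = 672,619.0476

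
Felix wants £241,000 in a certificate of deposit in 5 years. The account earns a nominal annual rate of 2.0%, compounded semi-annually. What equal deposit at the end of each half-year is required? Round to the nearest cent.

i = 0.02/2 = 0.01 per half-year; n = 5·2 = 10.
FV-annuity factor = 10.462213; PMT = 241000 / 10.462213 = 23,035.2804

£23,035.28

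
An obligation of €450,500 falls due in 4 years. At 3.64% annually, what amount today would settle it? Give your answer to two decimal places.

€390,467.76

PV = 450,500 / (1 + 0.0364)^4 = 450,500 / 1.153744 = 390,467.7573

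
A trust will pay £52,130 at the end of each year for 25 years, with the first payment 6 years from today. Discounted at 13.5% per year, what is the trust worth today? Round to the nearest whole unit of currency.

PV at t=5 (ordinary 25-year annuity): 52130 × a(25|0.135) = 52130 × 7.094965 = 369,860.5360
PV₀ = 369,860.5360 / (1+0.135)^5 = 369,860.5360 / 1.883559 = 196,362.5608

£196,363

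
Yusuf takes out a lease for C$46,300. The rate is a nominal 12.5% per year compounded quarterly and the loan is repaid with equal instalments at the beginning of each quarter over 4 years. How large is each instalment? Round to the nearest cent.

i = 0.125/4 = 0.03125 per quarter; n = 4·4 = 16.
PMT = 46300 / ( [1 − (1+0.03125)^(−16)] / 0.03125 × (1+i) ) = 46300 / 12.830713 = 3,608.5291

C$3,608.53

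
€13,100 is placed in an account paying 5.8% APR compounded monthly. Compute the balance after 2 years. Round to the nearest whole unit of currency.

With 12 periods per year: i = 0.00483333, n = 24.
FV = 13,100 × (1 + 0.00483333)^24 = 14,707.1357

€14,707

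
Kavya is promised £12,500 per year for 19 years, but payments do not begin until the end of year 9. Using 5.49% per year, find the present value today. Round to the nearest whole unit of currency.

£94,691

Value one period before first payment (t=8): 12500 × [1 − (1+0.0549)^(−19)] / 0.0549 = 12500 × 11.616924 = 145,211.5531
PV₀ = 145,211.5531 / (1+0.0549)^8 = 145,211.5531 / 1.533523 = 94,691.4641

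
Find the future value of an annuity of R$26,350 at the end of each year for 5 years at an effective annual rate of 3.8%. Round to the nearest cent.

R$142,150.78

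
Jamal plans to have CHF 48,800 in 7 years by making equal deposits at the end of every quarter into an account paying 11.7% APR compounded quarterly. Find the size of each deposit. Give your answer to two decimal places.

CHF 1,149.52

Periodic rate i = 0.117/4 = 0.02925; n = 7 × 4 = 28 periods.
PMT = 48800 / ( [(1+0.02925)^28 − 1] / 0.02925 ) = 48800 / 42.452522 = 1,149.5195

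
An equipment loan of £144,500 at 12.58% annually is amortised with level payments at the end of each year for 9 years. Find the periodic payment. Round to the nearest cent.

Annuity-PV factor = 5.212798; PMT = 144500 / 5.212798 = 27,720.2401

£27,720.24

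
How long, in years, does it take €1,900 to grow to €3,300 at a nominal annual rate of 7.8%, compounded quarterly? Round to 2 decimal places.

7.15 years

Periodic rate i = 0.078/4 = 0.0195.
(1+i)^n = 3300/1900 = 1.73684, so n = ln 1.73684 / ln 1.0195 = 28.5864 quarters
= 28.5864/4 years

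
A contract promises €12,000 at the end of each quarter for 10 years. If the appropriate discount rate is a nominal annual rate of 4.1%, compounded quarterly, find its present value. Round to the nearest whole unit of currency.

€392,152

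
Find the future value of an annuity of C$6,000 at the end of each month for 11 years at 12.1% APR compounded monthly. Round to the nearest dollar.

With 12 periods per year: i = 0.0100833, n = 132.
Accumulation factor s(132|0.0100833) = 273.687446; FV = 6000 × 273.687446 = 1,642,124.6768

C$1,642,125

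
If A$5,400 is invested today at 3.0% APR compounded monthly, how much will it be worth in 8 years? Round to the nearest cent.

i = 0.03/12 = 0.0025 per month; n = 8·12 = 96.
FV = PV·(1+i)^n = 5,400 × 1.270868 = 6,862.6897

A$6,862.69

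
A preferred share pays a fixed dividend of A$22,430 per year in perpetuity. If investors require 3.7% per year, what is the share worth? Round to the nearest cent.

A$606,216.22

PV = C/r = 22430/0.037 = 606,216.2162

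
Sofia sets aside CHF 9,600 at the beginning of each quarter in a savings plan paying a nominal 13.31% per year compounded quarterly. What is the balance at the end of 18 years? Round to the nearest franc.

Periodic rate i = 0.1331/4 = 0.033275; n = 18 × 4 = 72 periods.
Accumulation factor s(72|0.033275) × (1+i) = 296.774036; FV = 9600 × 296.774036 = 2,849,030.7492
(Beginning-of-period payments → annuity-due factor ×(1+i).)

CHF 2,849,031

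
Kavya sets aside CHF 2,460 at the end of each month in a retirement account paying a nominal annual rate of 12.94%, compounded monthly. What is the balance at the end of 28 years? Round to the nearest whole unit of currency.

Periodic rate i = 0.1294/12 = 0.0107833; n = 28 × 12 = 336 periods.
Accumulation factor s(336|0.0107833) = 3314.163287; FV = 2460 × 3314.163287 = 8,152,841.6863

CHF 8,152,842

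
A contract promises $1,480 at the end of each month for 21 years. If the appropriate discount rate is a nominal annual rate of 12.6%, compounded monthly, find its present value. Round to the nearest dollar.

$130,815

i = 0.126/12 = 0.0105 per month; n = 21·12 = 252.
PV = PMT · [1 − (1+i)^(−n)] / i = 1480 · 88.388599 = 130,815.1272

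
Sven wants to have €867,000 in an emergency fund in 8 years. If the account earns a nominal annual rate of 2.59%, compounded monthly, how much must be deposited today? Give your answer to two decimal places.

Periodic rate i = 0.0259/12 = 0.00215833; n = 8 × 12 = 96 periods.
Discount factor = (1+0.00215833)^(−96) = 0.813039; PV = 867,000 × 0.813039 = 704,904.4480

€704,904.45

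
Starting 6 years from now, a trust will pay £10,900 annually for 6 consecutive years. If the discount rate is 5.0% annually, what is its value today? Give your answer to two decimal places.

Value one period before first payment (t=5): 10900 × [1 − (1+0.05)^(−6)] / 0.05 = 10900 × 5.075692 = 55,325.0435
PV₀ = 55,325.0435 / (1+0.05)^5 = 55,325.0435 / 1.276282 = 43,348.6193

£43,348.62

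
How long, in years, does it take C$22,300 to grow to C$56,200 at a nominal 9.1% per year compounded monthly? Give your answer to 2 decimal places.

10.20 years

Periodic rate i = 0.091/12 = 0.00758333.
n = ln(56200/22300) / ln(1+0.00758333) = ln(2.52018) / 0.007555 = 122.3513 months
= 122.3513/12 years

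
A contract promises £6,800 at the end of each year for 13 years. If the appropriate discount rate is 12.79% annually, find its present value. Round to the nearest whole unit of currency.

PV = PMT · [1 − (1+i)^(−n)] / i = 6800 · 6.183255 = 42,046.1312

£42,046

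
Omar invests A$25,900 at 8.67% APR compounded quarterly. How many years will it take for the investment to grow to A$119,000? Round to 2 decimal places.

Periodic rate i = 0.0867/4 = 0.021675.
n = ln(119000/25900) / ln(1+0.021675) = ln(4.59459) / 0.021443 = 71.1118 quarters
= 71.1118/4 years

17.78 years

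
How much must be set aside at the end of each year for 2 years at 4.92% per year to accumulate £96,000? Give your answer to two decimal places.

PMT = 96000 / ( [(1+0.0492)^2 − 1] / 0.0492 ) = 96000 / 2.049200 = 46,847.5503

£46,847.55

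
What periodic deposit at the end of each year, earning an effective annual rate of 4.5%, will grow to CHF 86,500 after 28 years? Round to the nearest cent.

CHF 1,602.05

PMT = 86500 / ( [(1+0.045)^28 − 1] / 0.045 ) = 86500 / 53.993333 = 1,602.0496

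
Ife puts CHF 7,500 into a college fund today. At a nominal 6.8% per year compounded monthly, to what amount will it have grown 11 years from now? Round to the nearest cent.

With 12 periods per year: i = 0.00566667, n = 132.
FV = 7,500 × (1 + 0.00566667)^132 = 15,812.3560

CHF 15,812.36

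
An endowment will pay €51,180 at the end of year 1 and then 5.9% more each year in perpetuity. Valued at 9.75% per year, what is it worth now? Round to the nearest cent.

€1,329,350.65

PV = PMT / (i − g) = 51180 / (0.0975 − 0.059) = 51180 / 0.038500 = 1,329,350.6494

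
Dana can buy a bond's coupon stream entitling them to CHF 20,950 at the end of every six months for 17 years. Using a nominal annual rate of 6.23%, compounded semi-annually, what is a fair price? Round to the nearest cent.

CHF 435,533.14

Periodic rate i = 0.0623/2 = 0.03115; n = 17 × 2 = 34 periods.
PV = 20950 × [1 − (1+0.03115)^(−34)] / 0.03115 = 20950 × 20.789171 = 435,533.1413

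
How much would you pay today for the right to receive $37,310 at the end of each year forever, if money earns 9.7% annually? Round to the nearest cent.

$384,639.18

PV = PMT / i = 37310 / 0.097 = 384,639.1753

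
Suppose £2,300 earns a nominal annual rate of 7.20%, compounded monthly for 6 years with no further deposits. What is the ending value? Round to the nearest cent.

£3,538.20

With 12 periods per year: i = 0.006, n = 72.
2,300 × (1+0.006)^72 = 2,300 × 1.538348 = 3,538.2006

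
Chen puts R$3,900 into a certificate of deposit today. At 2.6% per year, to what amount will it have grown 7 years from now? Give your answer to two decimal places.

R$4,667.63

FV = PV·(1+i)^n = 3,900 × 1.196827 = 4,667.6269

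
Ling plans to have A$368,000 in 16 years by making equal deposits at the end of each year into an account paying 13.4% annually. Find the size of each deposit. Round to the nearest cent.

PMT = 368000 / ( [(1+0.134)^16 − 1] / 0.134 ) = 368000 / 48.346292 = 7,611.7523

A$7,611.75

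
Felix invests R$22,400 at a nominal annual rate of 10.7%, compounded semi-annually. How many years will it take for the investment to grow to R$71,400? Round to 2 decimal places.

11.12 years

Periodic rate i = 0.107/2 = 0.0535.
n = ln(71400/22400) / ln(1+0.0535) = ln(3.18750) / 0.052118 = 22.2426 half-years
= 22.2426/2 years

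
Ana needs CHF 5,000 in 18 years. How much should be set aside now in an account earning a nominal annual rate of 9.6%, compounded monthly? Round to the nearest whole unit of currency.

CHF 894

Periodic rate i = 0.096/12 = 0.008; n = 18 × 12 = 216 periods.
PV = 5,000 / (1 + 0.008)^216 = 5,000 / 5.590813 = 894.3244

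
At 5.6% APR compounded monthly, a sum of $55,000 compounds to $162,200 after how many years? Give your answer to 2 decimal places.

19.36 years

Periodic rate i = 0.056/12 = 0.00466667.
(1+i)^n = 162200/55000 = 2.94909, so n = ln 2.94909 / ln 1.00467 = 232.2897 months
= 232.2897/12 years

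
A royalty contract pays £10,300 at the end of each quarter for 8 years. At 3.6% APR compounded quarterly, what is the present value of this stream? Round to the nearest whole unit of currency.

With 4 periods per year: i = 0.009, n = 32.
PV = 10300 × [1 − (1+0.009)^(−32)] / 0.009 = 10300 × 27.696876 = 285,277.8244

£285,278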